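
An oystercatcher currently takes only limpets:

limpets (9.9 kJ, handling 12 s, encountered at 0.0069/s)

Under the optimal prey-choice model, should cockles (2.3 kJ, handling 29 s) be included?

On limpets alone, R = ΣλE/(1+Σλh) = 0.06831/1.083 = 0.06309 kJ/s.
Profitability of cockles: 2.3/29 = 0.07931 kJ/s.
0.07931 > 0.06309, so adding cockles raises the average — include it.

Yes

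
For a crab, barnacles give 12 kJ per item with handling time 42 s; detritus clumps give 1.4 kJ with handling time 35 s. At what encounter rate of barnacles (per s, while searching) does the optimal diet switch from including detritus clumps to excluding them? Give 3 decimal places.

Drop detritus clumps once their profitability E₂/h₂ falls below the rate achievable on barnacles alone: E₂/h₂ = λE₁/(1 + λh₁).
Solve for λ: λE₁h₂ = E₂(1 + λh₁) → λ(E₁h₂ − E₂h₁) = E₂ → λ = E₂/(E₁h₂ − E₂h₁).
λ = 1.4/(12×35 − 1.4×42) = 1.4/361.2 = 0.003876 per s.

0.004 per s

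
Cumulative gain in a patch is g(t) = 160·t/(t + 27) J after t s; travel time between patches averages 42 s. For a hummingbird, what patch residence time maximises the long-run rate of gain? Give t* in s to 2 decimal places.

33.67 s

Maximise g(t)/(T+t): set derivative to zero → g'(t)(T+t) = g(t).
g'(t) = 160·27/(t + 27)². Setting 160·27/(t+27)² = 160t/[(t+27)(42+t)] gives 27(42+t) = t(t+27), so t² = 27×42 = 1134.
t* = √1134 = 33.67 s.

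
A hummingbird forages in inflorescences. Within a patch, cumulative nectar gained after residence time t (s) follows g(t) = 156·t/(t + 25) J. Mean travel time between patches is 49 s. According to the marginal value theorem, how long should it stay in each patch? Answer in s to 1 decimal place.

Maximise g(t)/(T+t): set derivative to zero → g'(t)(T+t) = g(t).
g'(t) = 156·25/(t + 25)². Setting 156·25/(t+25)² = 156t/[(t+25)(49+t)] gives 25(49+t) = t(t+25), so t² = 25×49 = 1225.
t* = √1225 = 35 s.

35.0 s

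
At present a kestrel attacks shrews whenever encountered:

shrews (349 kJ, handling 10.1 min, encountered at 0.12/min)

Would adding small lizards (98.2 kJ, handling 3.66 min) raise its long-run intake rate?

On shrews alone, R = ΣλE/(1+Σλh) = 41.88/2.212 = 18.93 kJ/min.
Profitability of small lizards: 98.2/3.66 = 26.83 kJ/min.
26.83 > 18.93, so adding small lizards raises the average — include it.

Yes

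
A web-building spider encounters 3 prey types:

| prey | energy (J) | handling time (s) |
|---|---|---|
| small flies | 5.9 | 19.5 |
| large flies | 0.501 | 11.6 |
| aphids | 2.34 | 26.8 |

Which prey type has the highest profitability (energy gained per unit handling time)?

small flies

Profitability E/h (J/s): small flies = 5.9/19.5 = 0.303, large flies = 0.501/11.6 = 0.0432, aphids = 2.34/26.8 = 0.0873.
Ranked: small flies > aphids > large flies.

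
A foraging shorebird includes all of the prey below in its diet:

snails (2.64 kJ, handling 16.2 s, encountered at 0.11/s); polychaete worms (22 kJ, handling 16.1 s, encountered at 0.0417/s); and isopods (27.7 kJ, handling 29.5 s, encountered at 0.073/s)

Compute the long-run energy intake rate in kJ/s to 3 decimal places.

0.576 kJ/s

R = Σλ_iE_i / (1 + Σλ_ih_i)
Numerator: 0.11×2.64 + 0.0417×22 + 0.073×27.7 = 3.23
Denominator: 1 + 0.11×16.2 + 0.0417×16.1 + 0.073×29.5 = 5.607
R = 3.23/5.607 = 0.5761 kJ/s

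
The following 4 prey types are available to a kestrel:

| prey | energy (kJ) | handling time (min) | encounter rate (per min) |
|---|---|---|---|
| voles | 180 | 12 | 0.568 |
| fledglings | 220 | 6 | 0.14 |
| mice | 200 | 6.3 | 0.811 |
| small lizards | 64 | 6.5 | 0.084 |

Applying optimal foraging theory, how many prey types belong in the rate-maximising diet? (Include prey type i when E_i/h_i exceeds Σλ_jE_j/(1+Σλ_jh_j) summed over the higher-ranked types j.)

2

Rank by E/h (kJ/min): fledglings 36.7, mice 31.7, voles 15, small lizards 9.85. Include each in turn until the next type's E/h falls below the running intake rate.
Rate on top 1: 16.74. mice: 31.7 > 16.74 → include.
Rate on top 2: 27.77. voles: 15 < 27.77 → exclude; stop.
Optimal diet: fledglings, mice — 2 of 4 types.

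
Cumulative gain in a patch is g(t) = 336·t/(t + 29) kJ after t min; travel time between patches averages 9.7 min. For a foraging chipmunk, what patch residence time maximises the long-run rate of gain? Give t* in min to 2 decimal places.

16.77 min

Optimal t* satisfies g'(t*) = g(t*)/(T + t*).
g'(t) = 336·29/(t + 29)². Setting 336·29/(t+29)² = 336t/[(t+29)(9.7+t)] gives 29(9.7+t) = t(t+29), so t² = 29×9.7 = 281.3.
t* = √281.3 = 16.77 min.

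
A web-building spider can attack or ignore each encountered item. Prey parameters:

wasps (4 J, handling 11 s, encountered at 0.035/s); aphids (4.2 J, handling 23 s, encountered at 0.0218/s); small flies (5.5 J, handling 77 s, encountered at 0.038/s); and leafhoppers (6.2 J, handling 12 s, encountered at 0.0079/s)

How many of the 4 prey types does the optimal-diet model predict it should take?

Rank by E/h (J/s): leafhoppers 0.517, wasps 0.364, aphids 0.183, small flies 0.0714. Include each in turn until the next type's E/h falls below the running intake rate.
Rate on top 1: 0.04474. wasps: 0.364 > 0.04474 → include.
Rate on top 2: 0.1277. aphids: 0.183 > 0.1277 → include.
Rate on top 3: 0.1416. small flies: 0.0714 < 0.1416 → exclude; stop.
Optimal diet: leafhoppers, wasps, aphids — 3 of 4 types.

3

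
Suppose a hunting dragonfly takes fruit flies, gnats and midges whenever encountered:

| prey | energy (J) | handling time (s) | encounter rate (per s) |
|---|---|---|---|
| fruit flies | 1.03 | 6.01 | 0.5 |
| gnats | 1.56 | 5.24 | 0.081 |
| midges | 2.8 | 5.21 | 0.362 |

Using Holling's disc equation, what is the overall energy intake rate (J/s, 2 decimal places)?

R = Σλ_iE_i / (1 + Σλ_ih_i)
Numerator: 0.5×1.03 + 0.081×1.56 + 0.362×2.8 = 1.655
Denominator: 1 + 0.5×6.01 + 0.081×5.24 + 0.362×5.21 = 6.315
R = 1.655/6.315 = 0.262 J/s

0.26 J/s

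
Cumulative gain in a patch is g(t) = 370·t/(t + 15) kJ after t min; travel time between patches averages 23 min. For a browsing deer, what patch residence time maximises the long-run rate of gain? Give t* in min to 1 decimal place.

18.6 min

By the marginal value theorem, leave when the instantaneous gain rate g'(t) equals the habitat-wide average g(t)/(T + t).
g'(t) = 370·15/(t + 15)². Setting 370·15/(t+15)² = 370t/[(t+15)(23+t)] gives 15(23+t) = t(t+15), so t² = 15×23 = 345.
t* = √345 = 18.57 min.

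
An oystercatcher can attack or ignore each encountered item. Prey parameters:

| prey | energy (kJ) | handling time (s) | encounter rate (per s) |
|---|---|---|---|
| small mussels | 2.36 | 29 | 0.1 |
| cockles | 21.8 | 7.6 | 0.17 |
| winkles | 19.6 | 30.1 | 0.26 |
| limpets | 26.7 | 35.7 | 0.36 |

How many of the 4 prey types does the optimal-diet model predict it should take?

1

Profitabilities (E/h, kJ/s): cockles 2.87, limpets 0.748, winkles 0.651, small mussels 0.0814. Add prey in this order while the next type's profitability exceeds the intake rate on those already taken.
Rate on top 1: 1.617. limpets: 0.748 < 1.617 → exclude; stop.
Optimal diet: cockles — 1 of 4 types.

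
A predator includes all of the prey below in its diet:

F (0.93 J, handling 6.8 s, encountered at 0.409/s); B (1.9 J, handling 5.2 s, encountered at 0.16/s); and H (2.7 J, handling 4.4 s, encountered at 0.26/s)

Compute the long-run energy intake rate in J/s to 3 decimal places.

0.241 J/s

R = (0.409×0.93 + 0.16×1.9 + 0.26×2.7) / (1 + 0.409×6.8 + 0.16×5.2 + 0.26×4.4) = 1.386/5.757 = 0.2408 J/s.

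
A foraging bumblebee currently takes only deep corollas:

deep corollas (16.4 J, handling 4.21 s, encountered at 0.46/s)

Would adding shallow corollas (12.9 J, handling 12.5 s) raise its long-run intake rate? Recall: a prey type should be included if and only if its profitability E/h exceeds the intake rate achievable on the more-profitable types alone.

On deep corollas alone, R = ΣλE/(1+Σλh) = 7.544/2.937 = 2.569 J/s.
shallow corollas: E/h = 12.9/12.5 = 1.032 J/s.
Since 1.032 < R, time spent handling shallow corollas is better spent searching.

No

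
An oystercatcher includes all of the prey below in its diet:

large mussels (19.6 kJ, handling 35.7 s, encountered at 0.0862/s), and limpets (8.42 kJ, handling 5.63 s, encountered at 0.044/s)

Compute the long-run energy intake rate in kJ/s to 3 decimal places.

R = Σλ_iE_i / (1 + Σλ_ih_i)
Numerator: 0.0862×19.6 + 0.044×8.42 = 2.06
Denominator: 1 + 0.0862×35.7 + 0.044×5.63 = 4.325
R = 2.06/4.325 = 0.4763 kJ/s

0.476 kJ/s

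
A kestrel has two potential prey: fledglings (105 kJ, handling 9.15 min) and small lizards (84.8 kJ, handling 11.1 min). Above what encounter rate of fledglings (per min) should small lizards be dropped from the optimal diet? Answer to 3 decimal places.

The zero-one rule: include small lizards iff E₂/h₂ > λE₁/(1+λh₁). Equality gives the switch point.
λE₁h₂ = E₂ + λE₂h₁ ⇒ λ = E₂/(E₁h₂ − E₂h₁) = 84.8/(1166 − 775.9) = 0.2177 per min.

0.218 per min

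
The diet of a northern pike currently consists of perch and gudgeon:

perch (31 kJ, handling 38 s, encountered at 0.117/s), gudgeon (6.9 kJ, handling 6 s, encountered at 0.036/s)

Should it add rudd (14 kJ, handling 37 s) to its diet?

No

On perch and gudgeon alone, R = ΣλE/(1+Σλh) = 3.875/5.662 = 0.6845 kJ/s.
Profitability of rudd: 14/37 = 0.3784 kJ/s.
0.3784 < 0.6845, so adding rudd would lower the average — exclude it.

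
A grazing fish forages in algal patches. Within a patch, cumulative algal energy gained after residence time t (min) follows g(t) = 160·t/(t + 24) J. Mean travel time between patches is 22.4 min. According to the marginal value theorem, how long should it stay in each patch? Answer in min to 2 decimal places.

Optimal t* satisfies g'(t*) = g(t*)/(T + t*).
g'(t) = 160·24/(t + 24)². Setting 160·24/(t+24)² = 160t/[(t+24)(22.4+t)] gives 24(22.4+t) = t(t+24), so t² = 24×22.4 = 537.6.
t* = √537.6 = 23.19 min.

23.19 min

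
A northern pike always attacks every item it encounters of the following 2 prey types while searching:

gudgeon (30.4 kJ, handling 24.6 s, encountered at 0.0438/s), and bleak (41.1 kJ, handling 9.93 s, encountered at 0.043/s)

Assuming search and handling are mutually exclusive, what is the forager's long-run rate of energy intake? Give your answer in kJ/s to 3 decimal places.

R = (0.0438×30.4 + 0.043×41.1) / (1 + 0.0438×24.6 + 0.043×9.93) = 3.099/2.504 = 1.237 kJ/s.

1.237 kJ/s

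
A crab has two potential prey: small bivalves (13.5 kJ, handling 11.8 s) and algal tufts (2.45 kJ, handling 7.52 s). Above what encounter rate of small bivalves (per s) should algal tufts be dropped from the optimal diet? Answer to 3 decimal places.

The zero-one rule: include algal tufts iff E₂/h₂ > λE₁/(1+λh₁). Equality gives the switch point.
λE₁h₂ = E₂ + λE₂h₁ ⇒ λ = E₂/(E₁h₂ − E₂h₁) = 2.45/(101.5 − 28.91) = 0.03374 per s.

0.034 per s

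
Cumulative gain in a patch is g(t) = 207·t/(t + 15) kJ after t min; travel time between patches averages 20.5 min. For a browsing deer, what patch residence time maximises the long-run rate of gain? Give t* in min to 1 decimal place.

17.5 min

Maximise g(t)/(T+t): set derivative to zero → g'(t)(T+t) = g(t).
g'(t) = 207·15/(t + 15)². Setting 207·15/(t+15)² = 207t/[(t+15)(20.5+t)] gives 15(20.5+t) = t(t+15), so t² = 15×20.5 = 307.5.
t* = √307.5 = 17.54 min.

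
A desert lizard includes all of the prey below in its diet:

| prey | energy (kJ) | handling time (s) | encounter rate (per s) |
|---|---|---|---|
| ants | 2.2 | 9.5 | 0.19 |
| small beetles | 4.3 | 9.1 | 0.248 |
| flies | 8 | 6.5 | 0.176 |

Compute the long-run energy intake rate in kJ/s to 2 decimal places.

0.47 kJ/s

R = Σλ_iE_i / (1 + Σλ_ih_i)
Numerator: 0.19×2.2 + 0.248×4.3 + 0.176×8 = 2.892
Denominator: 1 + 0.19×9.5 + 0.248×9.1 + 0.176×6.5 = 6.206
R = 2.892/6.206 = 0.4661 kJ/s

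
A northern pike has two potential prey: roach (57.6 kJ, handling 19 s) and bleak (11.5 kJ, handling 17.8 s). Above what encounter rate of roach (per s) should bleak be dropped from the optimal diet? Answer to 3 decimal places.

Drop bleak once their profitability E₂/h₂ falls below the rate achievable on roach alone: E₂/h₂ = λE₁/(1 + λh₁).
Solve for λ: λE₁h₂ = E₂(1 + λh₁) → λ(E₁h₂ − E₂h₁) = E₂ → λ = E₂/(E₁h₂ − E₂h₁).
λ = 11.5/(57.6×17.8 − 11.5×19) = 11.5/806.8 = 0.01425 per s.

0.014 per s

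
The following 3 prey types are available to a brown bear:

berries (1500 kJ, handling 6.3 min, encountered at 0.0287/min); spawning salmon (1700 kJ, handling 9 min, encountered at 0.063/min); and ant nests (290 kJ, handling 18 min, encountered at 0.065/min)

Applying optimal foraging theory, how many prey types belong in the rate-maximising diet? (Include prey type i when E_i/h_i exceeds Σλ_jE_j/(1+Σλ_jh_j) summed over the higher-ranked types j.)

2

Rank by E/h (kJ/min): berries 238, spawning salmon 189, ant nests 16.1. Include each in turn until the next type's E/h falls below the running intake rate.
Rate on top 1: 36.46. spawning salmon: 189 > 36.46 → include.
Rate on top 2: 85.91. ant nests: 16.1 < 85.91 → exclude; stop.
Optimal diet: berries, spawning salmon — 2 of 3 types.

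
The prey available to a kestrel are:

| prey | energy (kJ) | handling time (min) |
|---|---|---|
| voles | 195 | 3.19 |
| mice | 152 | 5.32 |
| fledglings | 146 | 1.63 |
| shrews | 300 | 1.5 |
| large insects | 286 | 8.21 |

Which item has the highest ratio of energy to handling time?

shrews

Profitability E/h (kJ/min): voles = 195/3.19 = 61.1, mice = 152/5.32 = 28.6, fledglings = 146/1.63 = 89.6, shrews = 300/1.5 = 200, large insects = 286/8.21 = 34.8.
Ranked: shrews > fledglings > voles > large insects > mice.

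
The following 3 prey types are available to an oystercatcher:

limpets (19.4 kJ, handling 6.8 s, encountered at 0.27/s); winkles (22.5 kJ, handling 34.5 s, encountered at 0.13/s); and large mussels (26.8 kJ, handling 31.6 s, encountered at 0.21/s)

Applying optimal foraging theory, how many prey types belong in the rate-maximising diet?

1

Profitabilities (E/h, kJ/s): limpets 2.85, large mussels 0.848, winkles 0.652. Add prey in this order while the next type's profitability exceeds the intake rate on those already taken.
Rate on top 1: 1.847. large mussels: 0.848 < 1.847 → exclude; stop.
Optimal diet: limpets — 1 of 3 types.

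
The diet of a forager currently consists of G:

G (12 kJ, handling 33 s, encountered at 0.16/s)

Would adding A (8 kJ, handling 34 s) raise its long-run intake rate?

No

Intake rate on the current diet: R = (0.16×12) / (1 + 0.16×33) = 1.92/6.28 = 0.3057 kJ/s.
A: E/h = 8/34 = 0.2353 kJ/s.
0.2353 < 0.3057, so adding A would lower the average — exclude it.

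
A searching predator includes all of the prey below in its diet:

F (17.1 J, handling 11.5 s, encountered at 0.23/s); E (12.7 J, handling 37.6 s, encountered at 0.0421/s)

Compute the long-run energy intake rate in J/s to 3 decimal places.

R = Σλ_iE_i / (1 + Σλ_ih_i)
Numerator: 0.23×17.1 + 0.0421×12.7 = 4.468
Denominator: 1 + 0.23×11.5 + 0.0421×37.6 = 5.228
R = 4.468/5.228 = 0.8546 J/s

0.855 J/s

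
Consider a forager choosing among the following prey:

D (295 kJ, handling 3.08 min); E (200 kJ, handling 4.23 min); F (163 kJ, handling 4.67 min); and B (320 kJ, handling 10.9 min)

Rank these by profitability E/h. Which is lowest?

B

Profitability E/h (kJ/min): D = 295/3.08 = 95.8, E = 200/4.23 = 47.3, F = 163/4.67 = 34.9, B = 320/10.9 = 29.4.
Ranked: D > E > F > B.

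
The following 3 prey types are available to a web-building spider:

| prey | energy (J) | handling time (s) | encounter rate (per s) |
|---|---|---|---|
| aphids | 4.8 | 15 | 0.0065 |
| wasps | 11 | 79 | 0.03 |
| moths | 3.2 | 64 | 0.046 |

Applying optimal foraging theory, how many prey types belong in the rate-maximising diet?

E/h in descending order: aphids 0.32, wasps 0.139, moths 0.05 J/s. The optimal diet is the largest prefix of this list for which every included type satisfies E_i/h_i > R on the types above it.
Rate on top 1: 0.02843. wasps: 0.139 > 0.02843 → include.
Rate on top 2: 0.1042. moths: 0.05 < 0.1042 → exclude; stop.
Optimal diet: aphids, wasps — 2 of 3 types.

2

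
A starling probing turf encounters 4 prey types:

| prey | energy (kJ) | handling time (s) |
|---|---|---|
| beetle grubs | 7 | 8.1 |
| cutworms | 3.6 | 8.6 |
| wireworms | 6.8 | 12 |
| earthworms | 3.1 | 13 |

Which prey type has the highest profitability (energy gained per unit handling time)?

beetle grubs

Profitability E/h (kJ/s): beetle grubs = 7/8.1 = 0.864, cutworms = 3.6/8.6 = 0.419, wireworms = 6.8/12 = 0.567, earthworms = 3.1/13 = 0.238.
Ranked: beetle grubs > wireworms > cutworms > earthworms.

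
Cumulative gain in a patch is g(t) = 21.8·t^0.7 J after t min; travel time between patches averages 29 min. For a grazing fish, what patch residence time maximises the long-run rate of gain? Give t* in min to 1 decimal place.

67.7 min

Optimal t* satisfies g'(t*) = g(t*)/(T + t*).
g'(t) = 0.7·21.8·t^-0.3. Setting 0.7·21.8·t^-0.3 = 21.8·t^0.7/(29+t) gives 0.7(29+t) = t, so 0.30·t = 0.7×29.
t* = 0.7×29/0.30 = 67.67 min.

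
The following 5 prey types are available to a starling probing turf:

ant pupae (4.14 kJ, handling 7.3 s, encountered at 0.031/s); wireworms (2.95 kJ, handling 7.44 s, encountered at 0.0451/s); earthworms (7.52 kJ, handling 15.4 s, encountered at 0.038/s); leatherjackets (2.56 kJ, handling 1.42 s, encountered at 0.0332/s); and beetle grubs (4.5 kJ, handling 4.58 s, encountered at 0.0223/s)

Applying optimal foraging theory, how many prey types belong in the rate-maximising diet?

E/h in descending order: leatherjackets 1.8, beetle grubs 0.983, ant pupae 0.567, earthworms 0.488, wireworms 0.397 kJ/s. The optimal diet is the largest prefix of this list for which every included type satisfies E_i/h_i > R on the types above it.
Rate on top 1: 0.08117. beetle grubs: 0.983 > 0.08117 → include.
Rate on top 2: 0.1613. ant pupae: 0.567 > 0.1613 → include.
Rate on top 3: 0.228. earthworms: 0.488 > 0.228 → include.
Rate on top 4: 0.3057. wireworms: 0.397 > 0.3057 → include.
Optimal diet: leatherjackets, beetle grubs, ant pupae, earthworms, wireworms — 5 of 5 types.

5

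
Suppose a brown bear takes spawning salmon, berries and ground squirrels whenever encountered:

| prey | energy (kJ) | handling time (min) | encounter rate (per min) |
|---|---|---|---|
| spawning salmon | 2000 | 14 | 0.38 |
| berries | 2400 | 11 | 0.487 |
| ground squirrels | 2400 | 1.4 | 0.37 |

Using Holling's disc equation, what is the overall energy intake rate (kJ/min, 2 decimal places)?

Energy encountered per unit search time: 0.38×2000 + 0.487×2400 + 0.37×2400 = 2817 kJ/min.
Handling time per unit search time: 0.38×14 + 0.487×11 + 0.37×1.4 = 11.2.
Rate = 2817/(1 + 11.2) = 231 kJ/min.

230.98 kJ/min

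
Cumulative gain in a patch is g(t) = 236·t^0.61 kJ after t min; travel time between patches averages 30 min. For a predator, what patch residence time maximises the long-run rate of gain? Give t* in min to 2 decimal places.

46.92 min

Maximise g(t)/(T+t): set derivative to zero → g'(t)(T+t) = g(t).
g'(t) = 0.61·236·t^-0.39. Setting 0.61·236·t^-0.39 = 236·t^0.61/(30+t) gives 0.61(30+t) = t, so 0.39·t = 0.61×30.
t* = 0.61×30/0.39 = 46.92 min.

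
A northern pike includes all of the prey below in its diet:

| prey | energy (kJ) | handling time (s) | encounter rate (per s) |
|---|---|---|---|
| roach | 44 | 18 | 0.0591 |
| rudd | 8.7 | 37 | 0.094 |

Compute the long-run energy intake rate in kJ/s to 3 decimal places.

0.617 kJ/s

R = Σλ_iE_i / (1 + Σλ_ih_i)
Numerator: 0.0591×44 + 0.094×8.7 = 3.418
Denominator: 1 + 0.0591×18 + 0.094×37 = 5.542
R = 3.418/5.542 = 0.6168 kJ/s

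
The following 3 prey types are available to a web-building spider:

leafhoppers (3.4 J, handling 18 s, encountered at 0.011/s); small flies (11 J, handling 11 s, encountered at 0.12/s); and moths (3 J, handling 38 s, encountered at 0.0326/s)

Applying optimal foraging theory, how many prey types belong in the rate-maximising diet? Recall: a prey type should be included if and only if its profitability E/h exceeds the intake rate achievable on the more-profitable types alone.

E/h in descending order: small flies 1, leafhoppers 0.189, moths 0.0789 J/s. The optimal diet is the largest prefix of this list for which every included type satisfies E_i/h_i > R on the types above it.
Rate on top 1: 0.569. leafhoppers: 0.189 < 0.569 → exclude; stop.
Optimal diet: small flies — 1 of 3 types.

1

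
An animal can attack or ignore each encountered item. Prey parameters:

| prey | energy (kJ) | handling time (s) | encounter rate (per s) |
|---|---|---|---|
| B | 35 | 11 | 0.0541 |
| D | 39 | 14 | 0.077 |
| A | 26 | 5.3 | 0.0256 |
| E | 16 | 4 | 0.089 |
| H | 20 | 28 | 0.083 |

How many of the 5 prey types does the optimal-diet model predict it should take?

4

Rank by E/h (kJ/s): A 4.91, E 4, B 3.18, D 2.79, H 0.714. Include each in turn until the next type's E/h falls below the running intake rate.
Rate on top 1: 0.5861. E: 4 > 0.5861 → include.
Rate on top 2: 1.401. B: 3.18 > 1.401 → include.
Rate on top 3: 1.909. D: 2.79 > 1.909 → include.
Rate on top 4: 2.207. H: 0.714 < 2.207 → exclude; stop.
Optimal diet: A, E, B, D — 4 of 5 types.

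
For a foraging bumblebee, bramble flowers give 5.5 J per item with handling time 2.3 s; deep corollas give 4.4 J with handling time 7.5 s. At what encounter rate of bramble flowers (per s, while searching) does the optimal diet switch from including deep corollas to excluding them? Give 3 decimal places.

0.141 per s

The zero-one rule: include deep corollas iff E₂/h₂ > λE₁/(1+λh₁). Equality gives the switch point.
λE₁h₂ = E₂ + λE₂h₁ ⇒ λ = E₂/(E₁h₂ − E₂h₁) = 4.4/(41.25 − 10.12) = 0.1413 per s.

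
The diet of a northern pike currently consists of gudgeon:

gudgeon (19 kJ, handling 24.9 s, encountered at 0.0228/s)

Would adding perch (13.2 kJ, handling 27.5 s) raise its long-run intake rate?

Yes

Intake rate on the current diet: R = (0.0228×19) / (1 + 0.0228×24.9) = 0.4332/1.568 = 0.2763 kJ/s.
perch: E/h = 13.2/27.5 = 0.48 kJ/s.
Since 0.48 > R, including perch increases the long-run rate.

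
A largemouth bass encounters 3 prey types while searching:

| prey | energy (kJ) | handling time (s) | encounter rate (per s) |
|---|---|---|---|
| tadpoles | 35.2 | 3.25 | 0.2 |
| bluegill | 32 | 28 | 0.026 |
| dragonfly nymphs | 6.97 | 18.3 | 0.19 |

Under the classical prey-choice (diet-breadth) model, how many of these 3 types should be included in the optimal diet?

1

Profitabilities (E/h, kJ/s): tadpoles 10.8, bluegill 1.14, dragonfly nymphs 0.381. Add prey in this order while the next type's profitability exceeds the intake rate on those already taken.
Rate on top 1: 4.267. bluegill: 1.14 < 4.267 → exclude; stop.
Optimal diet: tadpoles — 1 of 3 types.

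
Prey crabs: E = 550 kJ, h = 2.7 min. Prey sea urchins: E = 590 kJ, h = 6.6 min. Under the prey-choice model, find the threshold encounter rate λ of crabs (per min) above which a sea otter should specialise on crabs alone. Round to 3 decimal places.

0.290 per min

At the threshold, the rate on crabs alone equals the profitability of sea urchins: λ·550/(1 + λ·2.7) = 590/6.6 = 89.39.
Rearranging, λ(550 − 89.39×2.7) = 89.39, so λ = 89.39/308.6 = 0.2896 per min.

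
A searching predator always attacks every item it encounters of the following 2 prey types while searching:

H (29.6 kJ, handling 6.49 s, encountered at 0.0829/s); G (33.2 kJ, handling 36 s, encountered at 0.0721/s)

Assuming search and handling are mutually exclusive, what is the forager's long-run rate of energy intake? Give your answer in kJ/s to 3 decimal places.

R = (0.0829×29.6 + 0.0721×33.2) / (1 + 0.0829×6.49 + 0.0721×36) = 4.848/4.134 = 1.173 kJ/s.

1.173 kJ/s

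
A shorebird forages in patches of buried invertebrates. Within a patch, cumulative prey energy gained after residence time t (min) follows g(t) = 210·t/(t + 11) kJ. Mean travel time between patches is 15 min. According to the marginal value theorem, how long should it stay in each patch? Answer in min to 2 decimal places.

By the marginal value theorem, leave when the instantaneous gain rate g'(t) equals the habitat-wide average g(t)/(T + t).
g'(t) = 210·11/(t + 11)². Setting 210·11/(t+11)² = 210t/[(t+11)(15+t)] gives 11(15+t) = t(t+11), so t² = 11×15 = 165.
t* = √165 = 12.85 min.

12.85 min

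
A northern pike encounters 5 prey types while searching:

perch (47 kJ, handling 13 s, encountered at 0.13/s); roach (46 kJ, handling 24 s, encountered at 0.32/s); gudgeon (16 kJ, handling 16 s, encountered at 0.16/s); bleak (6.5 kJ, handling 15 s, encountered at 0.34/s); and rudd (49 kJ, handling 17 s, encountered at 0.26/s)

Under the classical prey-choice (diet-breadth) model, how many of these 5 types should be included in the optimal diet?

2

E/h in descending order: perch 3.62, rudd 2.88, roach 1.92, gudgeon 1, bleak 0.433 kJ/s. The optimal diet is the largest prefix of this list for which every included type satisfies E_i/h_i > R on the types above it.
Rate on top 1: 2.271. rudd: 2.88 > 2.271 → include.
Rate on top 2: 2.651. roach: 1.92 < 2.651 → exclude; stop.
Optimal diet: perch, rudd — 2 of 5 types.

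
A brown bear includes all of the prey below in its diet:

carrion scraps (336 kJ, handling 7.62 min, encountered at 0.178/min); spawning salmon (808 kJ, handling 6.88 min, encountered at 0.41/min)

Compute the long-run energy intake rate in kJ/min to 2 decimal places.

Energy encountered per unit search time: 0.178×336 + 0.41×808 = 391.1 kJ/min.
Handling time per unit search time: 0.178×7.62 + 0.41×6.88 = 4.177.
Rate = 391.1/(1 + 4.177) = 75.54 kJ/min.

75.54 kJ/min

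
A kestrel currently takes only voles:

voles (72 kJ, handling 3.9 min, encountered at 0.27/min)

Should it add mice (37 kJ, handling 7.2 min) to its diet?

No

Current rate: (0.27×72)/(1 + 0.27×3.9) = 9.469 kJ/min.
Profitability of mice: 37/7.2 = 5.139 kJ/min.
5.139 < 9.469, so adding mice would lower the average — exclude it.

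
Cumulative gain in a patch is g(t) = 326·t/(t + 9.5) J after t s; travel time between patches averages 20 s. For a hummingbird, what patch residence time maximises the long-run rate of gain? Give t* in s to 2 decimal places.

By the marginal value theorem, leave when the instantaneous gain rate g'(t) equals the habitat-wide average g(t)/(T + t).
g'(t) = 326·9.5/(t + 9.5)². Setting 326·9.5/(t+9.5)² = 326t/[(t+9.5)(20+t)] gives 9.5(20+t) = t(t+9.5), so t² = 9.5×20 = 190.
t* = √190 = 13.78 s.

13.78 s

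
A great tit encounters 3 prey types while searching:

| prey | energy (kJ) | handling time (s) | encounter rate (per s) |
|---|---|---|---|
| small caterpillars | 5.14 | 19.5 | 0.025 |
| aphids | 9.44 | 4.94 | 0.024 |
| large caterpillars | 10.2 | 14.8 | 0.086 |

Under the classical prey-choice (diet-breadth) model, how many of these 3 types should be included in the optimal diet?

E/h in descending order: aphids 1.91, large caterpillars 0.689, small caterpillars 0.264 kJ/s. The optimal diet is the largest prefix of this list for which every included type satisfies E_i/h_i > R on the types above it.
Rate on top 1: 0.2025. large caterpillars: 0.689 > 0.2025 → include.
Rate on top 2: 0.4616. small caterpillars: 0.264 < 0.4616 → exclude; stop.
Optimal diet: aphids, large caterpillars — 2 of 3 types.

2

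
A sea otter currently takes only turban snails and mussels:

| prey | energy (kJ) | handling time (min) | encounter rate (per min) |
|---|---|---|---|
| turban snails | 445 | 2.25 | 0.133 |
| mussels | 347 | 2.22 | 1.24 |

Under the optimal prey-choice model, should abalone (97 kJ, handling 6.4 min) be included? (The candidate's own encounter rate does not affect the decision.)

On turban snails and mussels alone, R = ΣλE/(1+Σλh) = 489.5/4.052 = 120.8 kJ/min.
Profitability of abalone: 97/6.4 = 15.16 kJ/min.
15.16 < 120.8, so adding abalone would lower the average — exclude it.

No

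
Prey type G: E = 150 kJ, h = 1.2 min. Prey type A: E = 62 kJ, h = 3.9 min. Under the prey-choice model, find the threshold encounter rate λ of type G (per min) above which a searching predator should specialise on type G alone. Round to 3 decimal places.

0.121 per min

At the threshold, the rate on type G alone equals the profitability of type A: λ·150/(1 + λ·1.2) = 62/3.9 = 15.9.
Rearranging, λ(150 − 15.9×1.2) = 15.9, so λ = 15.9/130.9 = 0.1214 per min.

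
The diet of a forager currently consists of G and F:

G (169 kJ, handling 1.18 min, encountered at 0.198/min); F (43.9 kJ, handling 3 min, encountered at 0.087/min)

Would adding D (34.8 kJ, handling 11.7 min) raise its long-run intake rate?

On G and F alone, R = ΣλE/(1+Σλh) = 37.28/1.495 = 24.94 kJ/min.
D: E/h = 34.8/11.7 = 2.974 kJ/min.
2.974 < 24.94, so adding D would lower the average — exclude it.

No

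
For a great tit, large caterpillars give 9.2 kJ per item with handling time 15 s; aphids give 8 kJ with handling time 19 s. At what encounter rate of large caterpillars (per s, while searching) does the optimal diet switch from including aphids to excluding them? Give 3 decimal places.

0.146 per s

The zero-one rule: include aphids iff E₂/h₂ > λE₁/(1+λh₁). Equality gives the switch point.
λE₁h₂ = E₂ + λE₂h₁ ⇒ λ = E₂/(E₁h₂ − E₂h₁) = 8/(174.8 − 120) = 0.146 per s.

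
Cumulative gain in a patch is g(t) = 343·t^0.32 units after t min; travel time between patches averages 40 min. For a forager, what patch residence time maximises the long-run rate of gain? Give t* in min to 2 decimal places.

Maximise g(t)/(T+t): set derivative to zero → g'(t)(T+t) = g(t).
g'(t) = 0.32·343·t^-0.68. Setting 0.32·343·t^-0.68 = 343·t^0.32/(40+t) gives 0.32(40+t) = t, so 0.68·t = 0.32×40.
t* = 0.32×40/0.68 = 18.82 min.

18.82 min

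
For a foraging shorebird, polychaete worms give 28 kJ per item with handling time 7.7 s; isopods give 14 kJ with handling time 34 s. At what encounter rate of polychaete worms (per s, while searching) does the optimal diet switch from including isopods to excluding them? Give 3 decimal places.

0.017 per s

At the threshold, the rate on polychaete worms alone equals the profitability of isopods: λ·28/(1 + λ·7.7) = 14/34 = 0.4118.
Rearranging, λ(28 − 0.4118×7.7) = 0.4118, so λ = 0.4118/24.83 = 0.01658 per s.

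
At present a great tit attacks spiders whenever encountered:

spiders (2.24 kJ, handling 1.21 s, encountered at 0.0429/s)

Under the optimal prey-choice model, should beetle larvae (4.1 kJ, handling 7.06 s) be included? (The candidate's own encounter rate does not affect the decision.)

Yes

Intake rate on the current diet: R = (0.0429×2.24) / (1 + 0.0429×1.21) = 0.0961/1.052 = 0.09135 kJ/s.
beetle larvae: E/h = 4.1/7.06 = 0.5807 kJ/s.
0.5807 > 0.09135, so adding beetle larvae raises the average — include it.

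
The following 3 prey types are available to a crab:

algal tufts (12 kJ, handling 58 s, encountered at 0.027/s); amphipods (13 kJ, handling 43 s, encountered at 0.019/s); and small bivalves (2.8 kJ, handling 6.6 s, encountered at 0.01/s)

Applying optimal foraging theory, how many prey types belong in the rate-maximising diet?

3

Rank by E/h (kJ/s): small bivalves 0.424, amphipods 0.302, algal tufts 0.207. Include each in turn until the next type's E/h falls below the running intake rate.
Rate on top 1: 0.02627. amphipods: 0.302 > 0.02627 → include.
Rate on top 2: 0.146. algal tufts: 0.207 > 0.146 → include.
Optimal diet: small bivalves, amphipods, algal tufts — 3 of 3 types.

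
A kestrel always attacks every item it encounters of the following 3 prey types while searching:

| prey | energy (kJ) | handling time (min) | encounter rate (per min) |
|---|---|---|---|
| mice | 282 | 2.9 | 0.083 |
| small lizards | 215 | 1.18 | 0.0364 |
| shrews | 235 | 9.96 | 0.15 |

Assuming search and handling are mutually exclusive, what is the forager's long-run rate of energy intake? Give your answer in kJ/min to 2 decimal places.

R = Σλ_iE_i / (1 + Σλ_ih_i)
Numerator: 0.083×282 + 0.0364×215 + 0.15×235 = 66.48
Denominator: 1 + 0.083×2.9 + 0.0364×1.18 + 0.15×9.96 = 2.778
R = 66.48/2.778 = 23.93 kJ/min

23.93 kJ/min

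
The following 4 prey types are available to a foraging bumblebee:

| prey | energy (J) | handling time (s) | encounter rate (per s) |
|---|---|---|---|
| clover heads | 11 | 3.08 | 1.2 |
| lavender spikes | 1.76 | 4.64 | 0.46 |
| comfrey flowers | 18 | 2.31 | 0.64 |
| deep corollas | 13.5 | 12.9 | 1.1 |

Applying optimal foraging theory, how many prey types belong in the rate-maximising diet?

1

Rank by E/h (J/s): comfrey flowers 7.79, clover heads 3.57, deep corollas 1.05, lavender spikes 0.379. Include each in turn until the next type's E/h falls below the running intake rate.
Rate on top 1: 4.648. clover heads: 3.57 < 4.648 → exclude; stop.
Optimal diet: comfrey flowers — 1 of 4 types.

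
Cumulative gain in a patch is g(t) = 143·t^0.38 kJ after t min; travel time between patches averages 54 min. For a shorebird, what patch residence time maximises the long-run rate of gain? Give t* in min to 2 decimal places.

Maximise g(t)/(T+t): set derivative to zero → g'(t)(T+t) = g(t).
g'(t) = 0.38·143·t^-0.62. Setting 0.38·143·t^-0.62 = 143·t^0.38/(54+t) gives 0.38(54+t) = t, so 0.62·t = 0.38×54.
t* = 0.38×54/0.62 = 33.1 min.

33.10 min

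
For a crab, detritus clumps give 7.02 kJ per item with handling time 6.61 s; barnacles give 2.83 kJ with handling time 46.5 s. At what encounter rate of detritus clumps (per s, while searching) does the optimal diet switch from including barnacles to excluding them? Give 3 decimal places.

Drop barnacles once their profitability E₂/h₂ falls below the rate achievable on detritus clumps alone: E₂/h₂ = λE₁/(1 + λh₁).
Solve for λ: λE₁h₂ = E₂(1 + λh₁) → λ(E₁h₂ − E₂h₁) = E₂ → λ = E₂/(E₁h₂ − E₂h₁).
λ = 2.83/(7.02×46.5 − 2.83×6.61) = 2.83/307.7 = 0.009197 per s.

0.009 per s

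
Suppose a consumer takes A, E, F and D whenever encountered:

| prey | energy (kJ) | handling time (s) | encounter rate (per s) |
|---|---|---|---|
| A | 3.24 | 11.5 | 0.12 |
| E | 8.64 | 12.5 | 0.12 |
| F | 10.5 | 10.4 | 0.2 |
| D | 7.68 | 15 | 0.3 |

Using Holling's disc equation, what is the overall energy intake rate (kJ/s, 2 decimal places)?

Energy encountered per unit search time: 0.12×3.24 + 0.12×8.64 + 0.2×10.5 + 0.3×7.68 = 5.83 kJ/s.
Handling time per unit search time: 0.12×11.5 + 0.12×12.5 + 0.2×10.4 + 0.3×15 = 9.46.
Rate = 5.83/(1 + 9.46) = 0.5573 kJ/s.

0.56 kJ/s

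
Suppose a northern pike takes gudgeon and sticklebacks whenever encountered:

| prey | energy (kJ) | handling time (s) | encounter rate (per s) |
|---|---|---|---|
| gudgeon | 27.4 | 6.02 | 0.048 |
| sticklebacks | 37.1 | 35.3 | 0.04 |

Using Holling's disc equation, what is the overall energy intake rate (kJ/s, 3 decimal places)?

R = (0.048×27.4 + 0.04×37.1) / (1 + 0.048×6.02 + 0.04×35.3) = 2.799/2.701 = 1.036 kJ/s.

1.036 kJ/s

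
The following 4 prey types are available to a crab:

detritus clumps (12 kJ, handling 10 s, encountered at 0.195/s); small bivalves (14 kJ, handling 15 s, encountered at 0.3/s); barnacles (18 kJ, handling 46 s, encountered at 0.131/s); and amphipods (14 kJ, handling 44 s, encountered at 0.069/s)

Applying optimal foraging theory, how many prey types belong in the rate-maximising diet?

E/h in descending order: detritus clumps 1.2, small bivalves 0.933, barnacles 0.391, amphipods 0.318 kJ/s. The optimal diet is the largest prefix of this list for which every included type satisfies E_i/h_i > R on the types above it.
Rate on top 1: 0.7932. small bivalves: 0.933 > 0.7932 → include.
Rate on top 2: 0.8779. barnacles: 0.391 < 0.8779 → exclude; stop.
Optimal diet: detritus clumps, small bivalves — 2 of 4 types.

2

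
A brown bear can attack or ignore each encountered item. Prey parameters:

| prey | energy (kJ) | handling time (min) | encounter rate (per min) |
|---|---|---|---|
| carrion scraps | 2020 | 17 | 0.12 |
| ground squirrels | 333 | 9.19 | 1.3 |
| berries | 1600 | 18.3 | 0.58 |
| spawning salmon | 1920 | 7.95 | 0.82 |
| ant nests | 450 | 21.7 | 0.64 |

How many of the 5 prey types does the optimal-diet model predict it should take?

1

Profitabilities (E/h, kJ/min): spawning salmon 242, carrion scraps 119, berries 87.4, ground squirrels 36.2, ant nests 20.7. Add prey in this order while the next type's profitability exceeds the intake rate on those already taken.
Rate on top 1: 209.4. carrion scraps: 119 < 209.4 → exclude; stop.
Optimal diet: spawning salmon — 1 of 5 types.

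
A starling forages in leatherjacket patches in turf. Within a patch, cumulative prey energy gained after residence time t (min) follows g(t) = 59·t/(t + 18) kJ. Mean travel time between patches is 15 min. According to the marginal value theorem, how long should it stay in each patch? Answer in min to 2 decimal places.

16.43 min

Optimal t* satisfies g'(t*) = g(t*)/(T + t*).
g'(t) = 59·18/(t + 18)². Setting 59·18/(t+18)² = 59t/[(t+18)(15+t)] gives 18(15+t) = t(t+18), so t² = 18×15 = 270.
t* = √270 = 16.43 min.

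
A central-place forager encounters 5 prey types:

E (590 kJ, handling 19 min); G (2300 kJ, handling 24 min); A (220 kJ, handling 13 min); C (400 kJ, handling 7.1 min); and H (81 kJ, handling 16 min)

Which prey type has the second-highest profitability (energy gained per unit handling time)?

Profitability E/h (kJ/min): E = 590/19 = 31.1, G = 2300/24 = 95.8, A = 220/13 = 16.9, C = 400/7.1 = 56.3, H = 81/16 = 5.06.
Ranked: G > C > E > A > H.

C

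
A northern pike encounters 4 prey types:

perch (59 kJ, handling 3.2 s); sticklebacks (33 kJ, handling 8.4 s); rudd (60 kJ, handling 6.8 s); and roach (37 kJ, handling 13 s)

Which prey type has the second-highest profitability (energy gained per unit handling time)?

In descending order of E/h:
perch: 59/3.2 = 18.4 kJ/s
rudd: 60/6.8 = 8.82 kJ/s
sticklebacks: 33/8.4 = 3.93 kJ/s
roach: 37/13 = 2.85 kJ/s

rudd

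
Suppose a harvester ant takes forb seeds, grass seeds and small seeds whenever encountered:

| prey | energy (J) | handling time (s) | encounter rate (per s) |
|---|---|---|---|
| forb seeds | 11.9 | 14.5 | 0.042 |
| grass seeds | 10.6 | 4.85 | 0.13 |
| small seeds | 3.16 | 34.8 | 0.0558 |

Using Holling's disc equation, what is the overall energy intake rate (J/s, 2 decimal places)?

R = (0.042×11.9 + 0.13×10.6 + 0.0558×3.16) / (1 + 0.042×14.5 + 0.13×4.85 + 0.0558×34.8) = 2.054/4.181 = 0.4913 J/s.

0.49 J/s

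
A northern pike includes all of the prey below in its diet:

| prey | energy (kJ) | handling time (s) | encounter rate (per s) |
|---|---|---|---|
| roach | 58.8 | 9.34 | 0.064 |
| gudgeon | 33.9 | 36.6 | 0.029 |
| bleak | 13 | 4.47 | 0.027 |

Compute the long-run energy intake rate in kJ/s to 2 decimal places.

Energy encountered per unit search time: 0.064×58.8 + 0.029×33.9 + 0.027×13 = 5.097 kJ/s.
Handling time per unit search time: 0.064×9.34 + 0.029×36.6 + 0.027×4.47 = 1.78.
Rate = 5.097/(1 + 1.78) = 1.834 kJ/s.

1.83 kJ/s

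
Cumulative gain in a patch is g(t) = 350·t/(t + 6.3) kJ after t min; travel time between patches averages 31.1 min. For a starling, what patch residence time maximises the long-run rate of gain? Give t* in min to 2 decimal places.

14.00 min

By the marginal value theorem, leave when the instantaneous gain rate g'(t) equals the habitat-wide average g(t)/(T + t).
g'(t) = 350·6.3/(t + 6.3)². Setting 350·6.3/(t+6.3)² = 350t/[(t+6.3)(31.1+t)] gives 6.3(31.1+t) = t(t+6.3), so t² = 6.3×31.1 = 195.9.
t* = √195.9 = 14 min.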